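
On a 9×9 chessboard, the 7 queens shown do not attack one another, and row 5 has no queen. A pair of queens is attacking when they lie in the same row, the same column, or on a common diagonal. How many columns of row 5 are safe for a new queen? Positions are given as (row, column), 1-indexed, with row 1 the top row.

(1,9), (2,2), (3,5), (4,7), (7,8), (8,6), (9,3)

(1,9) attacks row 5 at column 9 and diagonals 5.
(2,2) attacks row 5 at column 2 and diagonals 5.
(3,5) attacks row 5 at column 5 and diagonals 3, 7.
(4,7) attacks row 5 at column 7 and diagonals 6, 8.
(7,8) attacks row 5 at column 8 and diagonals 6.
(8,6) attacks row 5 at column 6 and diagonals 3, 9.
(9,3) attacks row 5 at column 3 and diagonals 7.
Attacked columns: {2, 3, 5, 6, 7, 8, 9}. Safe: {1, 4}.

2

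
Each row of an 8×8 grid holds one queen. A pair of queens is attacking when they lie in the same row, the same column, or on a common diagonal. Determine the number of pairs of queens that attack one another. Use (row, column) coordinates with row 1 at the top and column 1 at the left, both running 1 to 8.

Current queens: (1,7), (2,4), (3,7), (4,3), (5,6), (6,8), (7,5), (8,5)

3

Same column: (1,7)–(3,7) (column 7); (7,5)–(8,5) (column 5).
Same diagonal: (2,4)–(6,8) (|2−6| = |4−8| = 4).
Total attacking pairs: 3.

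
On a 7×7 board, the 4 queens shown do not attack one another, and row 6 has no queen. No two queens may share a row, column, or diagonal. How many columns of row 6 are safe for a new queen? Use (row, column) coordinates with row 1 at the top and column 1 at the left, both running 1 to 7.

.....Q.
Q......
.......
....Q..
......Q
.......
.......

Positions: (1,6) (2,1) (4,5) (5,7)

(1,6) attacks row 6 at column 6 and diagonals 1.
(2,1) attacks row 6 at column 1 and diagonals 5.
(4,5) attacks row 6 at column 5 and diagonals 3, 7.
(5,7) attacks row 6 at column 7 and diagonals 6.
Attacked columns: {1, 3, 5, 6, 7}. Safe: {2, 4}.

2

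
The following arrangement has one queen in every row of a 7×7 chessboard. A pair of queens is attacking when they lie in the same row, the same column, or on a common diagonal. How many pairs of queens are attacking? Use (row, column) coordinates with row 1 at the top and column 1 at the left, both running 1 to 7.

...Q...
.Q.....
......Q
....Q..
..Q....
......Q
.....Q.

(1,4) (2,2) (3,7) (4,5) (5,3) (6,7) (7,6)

3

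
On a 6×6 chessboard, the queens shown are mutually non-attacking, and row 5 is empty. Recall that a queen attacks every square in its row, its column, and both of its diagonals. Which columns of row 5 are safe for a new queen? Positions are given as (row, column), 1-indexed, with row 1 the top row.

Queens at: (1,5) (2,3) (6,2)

(1,5) attacks row 5 at column 5 and diagonals 1.
(2,3) attacks row 5 at column 3 and diagonals 6.
(6,2) attacks row 5 at column 2 and diagonals 1, 3.
Attacked columns: {1, 2, 3, 5, 6}. Safe: {4}.

columns 4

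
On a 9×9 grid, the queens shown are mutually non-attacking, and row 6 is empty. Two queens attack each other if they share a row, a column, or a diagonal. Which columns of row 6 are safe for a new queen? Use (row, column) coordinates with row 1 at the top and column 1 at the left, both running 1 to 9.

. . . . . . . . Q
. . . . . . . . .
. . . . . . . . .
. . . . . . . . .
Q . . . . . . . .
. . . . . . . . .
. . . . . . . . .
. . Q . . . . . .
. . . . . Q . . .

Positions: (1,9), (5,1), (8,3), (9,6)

(1,9) attacks row 6 at column 9 and diagonals 4.
(5,1) attacks row 6 at column 1 and diagonals 2.
(8,3) attacks row 6 at column 3 and diagonals 1, 5.
(9,6) attacks row 6 at column 6 and diagonals 3, 9.
Attacked columns: {1, 2, 3, 4, 5, 6, 9}. Safe: {7, 8}.

columns 7, 8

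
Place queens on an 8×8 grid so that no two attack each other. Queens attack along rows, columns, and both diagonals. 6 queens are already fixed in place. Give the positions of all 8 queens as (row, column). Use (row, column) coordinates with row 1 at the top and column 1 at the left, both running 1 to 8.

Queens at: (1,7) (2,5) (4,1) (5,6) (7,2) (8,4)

Row 3: attacked by (1,7)→{5,7}; (2,5)→{4,5,6}; (4,1)→{1,2}; (5,6)→{4,6,8}; (7,2)→{2,6}; (8,4)→{4}. Safe: 3. Place at column 3.
Row 6: attacked by (1,7)→{2,7}; (2,5)→{1,5}; (3,3)→{3,6}; (4,1)→{1,3}; (5,6)→{5,6,7}; (7,2)→{1,2,3}; (8,4)→{2,4,6}. Safe: 8. Place at column 8.
Columns [7, 5, 3, 1, 6, 8, 2, 4], r−c [-6, -3, 0, 3, -1, -2, 5, 4], r+c [8, 7, 6, 5, 11, 14, 9, 12] are all distinct, so no two queens attack.

(1,7) (2,5) (3,3) (4,1) (5,6) (6,8) (7,2) (8,4)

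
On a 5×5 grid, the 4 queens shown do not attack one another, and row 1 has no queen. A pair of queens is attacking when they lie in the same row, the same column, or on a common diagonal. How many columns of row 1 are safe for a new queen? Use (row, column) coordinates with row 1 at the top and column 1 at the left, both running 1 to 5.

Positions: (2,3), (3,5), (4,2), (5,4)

(2,3) attacks row 1 at column 3 and diagonals 2, 4.
(3,5) attacks row 1 at column 5 and diagonals 3.
(4,2) attacks row 1 at column 2 and diagonals 5.
(5,4) attacks row 1 at column 4.
Attacked columns: {2, 3, 4, 5}. Safe: {1}.

1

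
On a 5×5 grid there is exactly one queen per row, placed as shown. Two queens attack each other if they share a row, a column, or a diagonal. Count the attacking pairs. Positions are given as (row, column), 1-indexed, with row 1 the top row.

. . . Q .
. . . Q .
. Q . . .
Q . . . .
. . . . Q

Same column: (1,4)–(2,4) (column 4).
Same diagonal: (1,4)–(3,2) (|1−3| = |4−2| = 2); (1,4)–(4,1) (|1−4| = |4−1| = 3); (3,2)–(4,1) (|3−4| = |2−1| = 1).
Total attacking pairs: 4.

4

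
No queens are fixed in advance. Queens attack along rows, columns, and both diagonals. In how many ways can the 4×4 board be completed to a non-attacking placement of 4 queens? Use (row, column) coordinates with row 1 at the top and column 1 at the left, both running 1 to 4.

2

Branch on row 1: col 1 → 0; col 2 → 1; col 3 → 1; col 4 → 0.
Sum: 0 + 1 + 1 + 0 = 2.
(This is the classic 4-queens count.)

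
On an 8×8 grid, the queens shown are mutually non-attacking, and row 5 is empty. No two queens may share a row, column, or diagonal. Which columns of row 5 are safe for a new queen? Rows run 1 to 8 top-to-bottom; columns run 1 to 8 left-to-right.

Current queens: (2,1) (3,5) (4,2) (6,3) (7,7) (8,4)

columns 6, 8

(2,1) attacks row 5 at column 1 and diagonals 4.
(3,5) attacks row 5 at column 5 and diagonals 3, 7.
(4,2) attacks row 5 at column 2 and diagonals 1, 3.
(6,3) attacks row 5 at column 3 and diagonals 2, 4.
(7,7) attacks row 5 at column 7 and diagonals 5.
(8,4) attacks row 5 at column 4 and diagonals 1, 7.
Attacked columns: {1, 2, 3, 4, 5, 7}. Safe: {6, 8}.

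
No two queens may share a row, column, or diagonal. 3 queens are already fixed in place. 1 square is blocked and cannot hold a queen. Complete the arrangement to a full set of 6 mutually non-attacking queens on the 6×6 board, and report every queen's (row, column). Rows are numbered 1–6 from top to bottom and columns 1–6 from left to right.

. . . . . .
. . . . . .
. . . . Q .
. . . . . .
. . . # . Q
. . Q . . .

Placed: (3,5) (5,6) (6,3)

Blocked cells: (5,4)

(1,4) (2,1) (3,5) (4,2) (5,6) (6,3)

Row 1: attacked by (3,5)→{3,5}; (5,6)→{2,6}; (6,3)→{3}. Safe: 1, 4. Place at column 4.
Row 2: attacked by (1,4)→{3,4,5}; (3,5)→{4,5,6}; (5,6)→{3,6}; (6,3)→{3}. Safe: 1, 2. Place at column 1.
Row 4: attacked by (1,4)→{1,4}; (2,1)→{1,3}; (3,5)→{4,5,6}; (5,6)→{5,6}; (6,3)→{1,3,5}. Safe: 2. Place at column 2.
Columns [4, 1, 5, 2, 6, 3], r−c [-3, 1, -2, 2, -1, 3], r+c [5, 3, 8, 6, 11, 9] are all distinct, so no two queens attack.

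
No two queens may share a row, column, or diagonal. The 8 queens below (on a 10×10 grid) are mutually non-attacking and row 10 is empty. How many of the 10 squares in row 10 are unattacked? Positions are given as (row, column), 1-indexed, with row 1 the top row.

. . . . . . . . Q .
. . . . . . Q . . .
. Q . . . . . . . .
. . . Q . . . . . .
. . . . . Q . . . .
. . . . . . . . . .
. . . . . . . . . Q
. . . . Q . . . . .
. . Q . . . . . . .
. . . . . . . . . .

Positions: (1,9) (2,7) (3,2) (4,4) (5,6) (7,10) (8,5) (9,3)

(1,9) attacks row 10 at column 9.
(2,7) attacks row 10 at column 7.
(3,2) attacks row 10 at column 2 and diagonals 9.
(4,4) attacks row 10 at column 4 and diagonals 10.
(5,6) attacks row 10 at column 6 and diagonals 1.
(7,10) attacks row 10 at column 10 and diagonals 7.
(8,5) attacks row 10 at column 5 and diagonals 3, 7.
(9,3) attacks row 10 at column 3 and diagonals 2, 4.
Attacked columns: {1, 2, 3, 4, 5, 6, 7, 9, 10}. Safe: {8}.

1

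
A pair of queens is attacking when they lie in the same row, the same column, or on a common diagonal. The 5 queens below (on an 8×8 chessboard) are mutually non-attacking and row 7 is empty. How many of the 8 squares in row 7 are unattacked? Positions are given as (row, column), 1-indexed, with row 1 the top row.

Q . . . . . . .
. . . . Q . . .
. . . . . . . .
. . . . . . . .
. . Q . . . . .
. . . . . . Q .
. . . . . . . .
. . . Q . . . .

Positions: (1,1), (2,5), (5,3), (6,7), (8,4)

(1,1) attacks row 7 at column 1 and diagonals 7.
(2,5) attacks row 7 at column 5.
(5,3) attacks row 7 at column 3 and diagonals 1, 5.
(6,7) attacks row 7 at column 7 and diagonals 6, 8.
(8,4) attacks row 7 at column 4 and diagonals 3, 5.
Attacked columns: {1, 3, 4, 5, 6, 7, 8}. Safe: {2}.

1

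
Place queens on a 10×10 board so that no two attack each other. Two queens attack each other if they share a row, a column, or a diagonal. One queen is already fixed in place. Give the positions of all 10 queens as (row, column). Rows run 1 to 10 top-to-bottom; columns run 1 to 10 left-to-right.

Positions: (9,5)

(1,4) (2,8) (3,3) (4,9) (5,6) (6,10) (7,1) (8,7) (9,5) (10,2)

Row 1: attacked by (9,5)→{5}. Safe: 1, 2, 3, 4, 6, 7, 8, 9, 10. Place at column 4.
Row 2: attacked by (1,4)→{3,4,5}; (9,5)→{5}. Safe: 1, 2, 6, 7, 8, 9, 10. Place at column 8.
Row 3: attacked by (1,4)→{2,4,6}; (2,8)→{7,8,9}; (9,5)→{5}. Safe: 1, 3, 10. Place at column 3.
Row 4: attacked by (1,4)→{1,4,7}; (2,8)→{6,8,10}; (3,3)→{2,3,4}; (9,5)→{5,10}. Safe: 9. Place at column 9.
Row 5: attacked by (1,4)→{4,8}; (2,8)→{5,8}; (3,3)→{1,3,5}; (4,9)→{8,9,10}; (9,5)→{1,5,9}. Safe: 2, 6, 7. Place at column 6.
Row 6: attacked by (1,4)→{4,9}; (2,8)→{4,8}; (3,3)→{3,6}; (4,9)→{7,9}; (5,6)→{5,6,7}; (9,5)→{2,5,8}. Safe: 1, 10. Place at column 10.
Row 7: attacked by (1,4)→{4,10}; (2,8)→{3,8}; (3,3)→{3,7}; (4,9)→{6,9}; (5,6)→{4,6,8}; (6,10)→{9,10}; (9,5)→{3,5,7}. Safe: 1, 2. Place at column 1.
Row 8: attacked by (1,4)→{4}; (2,8)→{2,8}; (3,3)→{3,8}; (4,9)→{5,9}; (5,6)→{3,6,9}; (6,10)→{8,10}; (7,1)→{1,2}; (9,5)→{4,5,6}. Safe: 7. Place at column 7.
Row 10: attacked by (1,4)→{4}; (2,8)→{8}; (3,3)→{3,10}; (4,9)→{3,9}; (5,6)→{1,6}; (6,10)→{6,10}; (7,1)→{1,4}; (8,7)→{5,7,9}; (9,5)→{4,5,6}. Safe: 2. Place at column 2.
Columns [4, 8, 3, 9, 6, 10, 1, 7, 5, 2], r−c [-3, -6, 0, -5, -1, -4, 6, 1, 4, 8], r+c [5, 10, 6, 13, 11, 16, 8, 15, 14, 12] are all distinct, so no two queens attack.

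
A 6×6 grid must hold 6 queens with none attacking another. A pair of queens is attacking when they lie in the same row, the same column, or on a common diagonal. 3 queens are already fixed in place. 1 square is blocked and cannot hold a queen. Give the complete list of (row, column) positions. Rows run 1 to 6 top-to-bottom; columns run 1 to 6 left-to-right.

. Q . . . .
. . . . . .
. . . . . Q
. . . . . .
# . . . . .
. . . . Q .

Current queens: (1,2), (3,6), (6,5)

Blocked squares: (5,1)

Row 2: attacked by (1,2)→{1,2,3}; (3,6)→{5,6}; (6,5)→{1,5}. Safe: 4. Place at column 4.
Row 4: attacked by (1,2)→{2,5}; (2,4)→{2,4,6}; (3,6)→{5,6}; (6,5)→{3,5}. Safe: 1. Place at column 1.
Row 5: attacked by (1,2)→{2,6}; (2,4)→{1,4}; (3,6)→{4,6}; (4,1)→{1,2}; (6,5)→{4,5,6}. Blocked: 1. Safe: 3. Place at column 3.
Columns [2, 4, 6, 1, 3, 5], r−c [-1, -2, -3, 3, 2, 1], r+c [3, 6, 9, 5, 8, 11] are all distinct, so no two queens attack.

(1,2) (2,4) (3,6) (4,1) (5,3) (6,5)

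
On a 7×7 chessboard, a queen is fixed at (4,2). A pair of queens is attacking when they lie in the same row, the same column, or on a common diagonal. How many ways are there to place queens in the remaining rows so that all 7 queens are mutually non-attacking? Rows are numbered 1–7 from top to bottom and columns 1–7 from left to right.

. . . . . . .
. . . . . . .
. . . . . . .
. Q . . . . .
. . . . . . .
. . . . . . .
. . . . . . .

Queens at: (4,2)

6

Branch on row 1: col 1 → 1; col 3 → 2; col 4 → 2; col 6 → 0; col 7 → 1.
Sum: 1 + 2 + 2 + 0 + 1 = 6.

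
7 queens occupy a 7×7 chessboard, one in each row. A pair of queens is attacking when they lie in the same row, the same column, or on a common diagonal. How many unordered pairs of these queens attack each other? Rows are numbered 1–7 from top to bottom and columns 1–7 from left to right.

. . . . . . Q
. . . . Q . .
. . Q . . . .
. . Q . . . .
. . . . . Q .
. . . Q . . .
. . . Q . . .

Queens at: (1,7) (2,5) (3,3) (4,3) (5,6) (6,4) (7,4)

Same column: (3,3)–(4,3) (column 3); (6,4)–(7,4) (column 4).
Same diagonal: (2,5)–(4,3) (|2−4| = |5−3| = 2); (5,6)–(7,4) (|5−7| = |6−4| = 2).
Total attacking pairs: 4.

4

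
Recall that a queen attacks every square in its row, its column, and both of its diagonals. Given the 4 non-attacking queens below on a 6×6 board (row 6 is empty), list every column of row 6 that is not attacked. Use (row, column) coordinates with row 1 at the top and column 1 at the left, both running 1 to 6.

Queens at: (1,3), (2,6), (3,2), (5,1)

(1,3) attacks row 6 at column 3.
(2,6) attacks row 6 at column 6 and diagonals 2.
(3,2) attacks row 6 at column 2 and diagonals 5.
(5,1) attacks row 6 at column 1 and diagonals 2.
Attacked columns: {1, 2, 3, 5, 6}. Safe: {4}.

columns 4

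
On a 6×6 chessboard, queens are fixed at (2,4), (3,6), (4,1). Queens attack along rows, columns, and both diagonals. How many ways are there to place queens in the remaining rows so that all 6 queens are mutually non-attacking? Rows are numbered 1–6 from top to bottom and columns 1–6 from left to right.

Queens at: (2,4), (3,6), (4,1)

1

Branch on row 1: col 2 → 1.
Sum: 1 = 1.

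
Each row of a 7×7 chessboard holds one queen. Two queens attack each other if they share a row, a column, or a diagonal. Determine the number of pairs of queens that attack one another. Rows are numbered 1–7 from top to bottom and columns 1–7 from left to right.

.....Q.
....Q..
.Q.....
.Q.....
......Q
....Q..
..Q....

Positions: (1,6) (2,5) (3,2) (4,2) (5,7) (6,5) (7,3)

4

Same column: (2,5)–(6,5) (column 5); (3,2)–(4,2) (column 2).
Same diagonal: (1,6)–(2,5) (|1−2| = |6−5| = 1); (3,2)–(6,5) (|3−6| = |2−5| = 3).
Total attacking pairs: 4.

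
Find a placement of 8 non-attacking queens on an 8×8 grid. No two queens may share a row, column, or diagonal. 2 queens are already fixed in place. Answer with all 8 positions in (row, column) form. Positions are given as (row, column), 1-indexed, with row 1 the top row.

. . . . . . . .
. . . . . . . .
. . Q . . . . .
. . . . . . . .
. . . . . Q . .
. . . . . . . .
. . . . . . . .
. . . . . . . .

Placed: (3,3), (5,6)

Row 1: attacked by (3,3)→{1,3,5}; (5,6)→{2,6}. Safe: 4, 7, 8. Place at column 7.
Row 2: attacked by (1,7)→{6,7,8}; (3,3)→{2,3,4}; (5,6)→{3,6}. Safe: 1, 5. Place at column 1.
Row 4: attacked by (1,7)→{4,7}; (2,1)→{1,3}; (3,3)→{2,3,4}; (5,6)→{5,6,7}. Safe: 8. Place at column 8.
Row 6: attacked by (1,7)→{2,7}; (2,1)→{1,5}; (3,3)→{3,6}; (4,8)→{6,8}; (5,6)→{5,6,7}. Safe: 4. Place at column 4.
Row 7: attacked by (1,7)→{1,7}; (2,1)→{1,6}; (3,3)→{3,7}; (4,8)→{5,8}; (5,6)→{4,6,8}; (6,4)→{3,4,5}. Safe: 2. Place at column 2.
Row 8: attacked by (1,7)→{7}; (2,1)→{1,7}; (3,3)→{3,8}; (4,8)→{4,8}; (5,6)→{3,6}; (6,4)→{2,4,6}; (7,2)→{1,2,3}. Safe: 5. Place at column 5.
Columns [7, 1, 3, 8, 6, 4, 2, 5], r−c [-6, 1, 0, -4, -1, 2, 5, 3], r+c [8, 3, 6, 12, 11, 10, 9, 13] are all distinct, so no two queens attack.

(1,7) (2,1) (3,3) (4,8) (5,6) (6,4) (7,2) (8,5)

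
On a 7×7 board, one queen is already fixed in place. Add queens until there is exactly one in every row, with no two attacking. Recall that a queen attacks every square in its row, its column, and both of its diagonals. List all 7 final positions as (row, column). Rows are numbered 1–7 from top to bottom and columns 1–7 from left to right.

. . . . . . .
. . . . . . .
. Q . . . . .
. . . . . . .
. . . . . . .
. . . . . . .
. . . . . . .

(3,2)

(1,3) (2,6) (3,2) (4,5) (5,1) (6,4) (7,7)

Row 1: attacked by (3,2)→{2,4}. Safe: 1, 3, 5, 6, 7. Place at column 3.
Row 2: attacked by (1,3)→{2,3,4}; (3,2)→{1,2,3}. Safe: 5, 6, 7. Place at column 6.
Row 4: attacked by (1,3)→{3,6}; (2,6)→{4,6}; (3,2)→{1,2,3}. Safe: 5, 7. Place at column 5.
Row 5: attacked by (1,3)→{3,7}; (2,6)→{3,6}; (3,2)→{2,4}; (4,5)→{4,5,6}. Safe: 1. Place at column 1.
Row 6: attacked by (1,3)→{3}; (2,6)→{2,6}; (3,2)→{2,5}; (4,5)→{3,5,7}; (5,1)→{1,2}. Safe: 4. Place at column 4.
Row 7: attacked by (1,3)→{3}; (2,6)→{1,6}; (3,2)→{2,6}; (4,5)→{2,5}; (5,1)→{1,3}; (6,4)→{3,4,5}. Safe: 7. Place at column 7.
Columns [3, 6, 2, 5, 1, 4, 7], r−c [-2, -4, 1, -1, 4, 2, 0], r+c [4, 8, 5, 9, 6, 10, 14] are all distinct, so no two queens attack.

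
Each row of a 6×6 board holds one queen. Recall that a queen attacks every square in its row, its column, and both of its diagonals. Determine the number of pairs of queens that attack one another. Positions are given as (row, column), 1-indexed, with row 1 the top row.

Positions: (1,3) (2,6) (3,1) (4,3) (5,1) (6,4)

Same column: (1,3)–(4,3) (column 3); (3,1)–(5,1) (column 1).
Same diagonal: (1,3)–(3,1) (|1−3| = |3−1| = 2); (3,1)–(6,4) (|3−6| = |1−4| = 3).
Total attacking pairs: 4.

4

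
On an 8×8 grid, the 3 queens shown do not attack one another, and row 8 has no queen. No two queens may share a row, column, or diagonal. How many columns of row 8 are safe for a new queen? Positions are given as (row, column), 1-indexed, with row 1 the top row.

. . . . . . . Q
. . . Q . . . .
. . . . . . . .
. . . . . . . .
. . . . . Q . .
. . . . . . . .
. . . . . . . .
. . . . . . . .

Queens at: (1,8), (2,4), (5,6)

3

(1,8) attacks row 8 at column 8 and diagonals 1.
(2,4) attacks row 8 at column 4.
(5,6) attacks row 8 at column 6 and diagonals 3.
Attacked columns: {1, 3, 4, 6, 8}. Safe: {2, 5, 7}.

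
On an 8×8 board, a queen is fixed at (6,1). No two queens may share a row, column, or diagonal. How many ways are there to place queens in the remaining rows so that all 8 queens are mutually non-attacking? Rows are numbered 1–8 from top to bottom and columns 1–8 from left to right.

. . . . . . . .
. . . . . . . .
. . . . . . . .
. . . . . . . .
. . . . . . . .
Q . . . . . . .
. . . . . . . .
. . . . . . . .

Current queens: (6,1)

Branch on row 1: col 2 → 1; col 3 → 4; col 4 → 4; col 5 → 4; col 7 → 3; col 8 → 0.
Sum: 1 + 4 + 4 + 4 + 3 + 0 = 16.

16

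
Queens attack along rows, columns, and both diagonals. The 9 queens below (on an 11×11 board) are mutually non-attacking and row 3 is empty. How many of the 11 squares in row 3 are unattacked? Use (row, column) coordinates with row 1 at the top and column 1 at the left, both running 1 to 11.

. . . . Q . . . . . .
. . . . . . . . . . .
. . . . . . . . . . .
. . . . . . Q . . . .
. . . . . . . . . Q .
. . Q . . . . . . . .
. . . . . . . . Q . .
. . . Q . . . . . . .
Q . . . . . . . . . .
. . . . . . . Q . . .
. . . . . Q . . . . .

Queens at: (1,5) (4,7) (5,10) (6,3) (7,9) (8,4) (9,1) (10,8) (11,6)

2

(1,5) attacks row 3 at column 5 and diagonals 3, 7.
(4,7) attacks row 3 at column 7 and diagonals 6, 8.
(5,10) attacks row 3 at column 10 and diagonals 8.
(6,3) attacks row 3 at column 3 and diagonals 6.
(7,9) attacks row 3 at column 9 and diagonals 5.
(8,4) attacks row 3 at column 4 and diagonals 9.
(9,1) attacks row 3 at column 1 and diagonals 7.
(10,8) attacks row 3 at column 8 and diagonals 1.
(11,6) attacks row 3 at column 6.
Attacked columns: {1, 3, 4, 5, 6, 7, 8, 9, 10}. Safe: {2, 11}.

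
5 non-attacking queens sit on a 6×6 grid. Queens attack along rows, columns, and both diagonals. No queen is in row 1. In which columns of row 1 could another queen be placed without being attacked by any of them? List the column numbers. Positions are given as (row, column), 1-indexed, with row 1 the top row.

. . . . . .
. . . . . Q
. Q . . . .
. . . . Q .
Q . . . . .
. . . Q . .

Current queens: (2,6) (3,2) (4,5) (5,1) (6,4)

columns 3

(2,6) attacks row 1 at column 6 and diagonals 5.
(3,2) attacks row 1 at column 2 and diagonals 4.
(4,5) attacks row 1 at column 5 and diagonals 2.
(5,1) attacks row 1 at column 1 and diagonals 5.
(6,4) attacks row 1 at column 4.
Attacked columns: {1, 2, 4, 5, 6}. Safe: {3}.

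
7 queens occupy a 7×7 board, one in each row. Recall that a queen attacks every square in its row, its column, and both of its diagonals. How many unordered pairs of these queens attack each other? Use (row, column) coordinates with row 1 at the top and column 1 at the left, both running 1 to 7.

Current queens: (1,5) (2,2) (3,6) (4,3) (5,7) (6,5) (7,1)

Same column: (1,5)–(6,5) (column 5).
Same diagonal: (4,3)–(6,5) (|4−6| = |3−5| = 2).
Total attacking pairs: 2.

2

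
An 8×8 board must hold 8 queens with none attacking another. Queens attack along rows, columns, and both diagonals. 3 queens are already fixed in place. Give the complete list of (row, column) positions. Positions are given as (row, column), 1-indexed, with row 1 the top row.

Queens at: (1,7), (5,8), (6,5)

(1,7) (2,2) (3,4) (4,1) (5,8) (6,5) (7,3) (8,6)

Row 2: attacked by (1,7)→{6,7,8}; (5,8)→{5,8}; (6,5)→{1,5}. Safe: 2, 3, 4. Place at column 2.
Row 3: attacked by (1,7)→{5,7}; (2,2)→{1,2,3}; (5,8)→{6,8}; (6,5)→{2,5,8}. Safe: 4. Place at column 4.
Row 4: attacked by (1,7)→{4,7}; (2,2)→{2,4}; (3,4)→{3,4,5}; (5,8)→{7,8}; (6,5)→{3,5,7}. Safe: 1, 6. Place at column 1.
Row 7: attacked by (1,7)→{1,7}; (2,2)→{2,7}; (3,4)→{4,8}; (4,1)→{1,4}; (5,8)→{6,8}; (6,5)→{4,5,6}. Safe: 3. Place at column 3.
Row 8: attacked by (1,7)→{7}; (2,2)→{2,8}; (3,4)→{4}; (4,1)→{1,5}; (5,8)→{5,8}; (6,5)→{3,5,7}; (7,3)→{2,3,4}. Safe: 6. Place at column 6.
Columns [7, 2, 4, 1, 8, 5, 3, 6], r−c [-6, 0, -1, 3, -3, 1, 4, 2], r+c [8, 4, 7, 5, 13, 11, 10, 14] are all distinct, so no two queens attack.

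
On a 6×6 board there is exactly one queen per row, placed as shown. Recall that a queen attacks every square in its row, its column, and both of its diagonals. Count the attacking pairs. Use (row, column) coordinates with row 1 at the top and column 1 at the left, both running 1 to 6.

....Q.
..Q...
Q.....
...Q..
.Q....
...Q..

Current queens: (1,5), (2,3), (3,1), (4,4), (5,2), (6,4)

2

Same column: (4,4)–(6,4) (column 4).
Same diagonal: (3,1)–(6,4) (|3−6| = |1−4| = 3).
Total attacking pairs: 2.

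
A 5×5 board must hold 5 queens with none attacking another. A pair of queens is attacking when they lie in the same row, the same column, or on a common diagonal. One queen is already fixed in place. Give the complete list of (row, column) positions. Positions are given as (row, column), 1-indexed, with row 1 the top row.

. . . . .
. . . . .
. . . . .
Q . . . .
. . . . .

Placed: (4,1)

(1,2) (2,5) (3,3) (4,1) (5,4)

Row 1: attacked by (4,1)→{1,4}. Safe: 2, 3, 5. Place at column 2.
Row 2: attacked by (1,2)→{1,2,3}; (4,1)→{1,3}. Safe: 4, 5. Place at column 5.
Row 3: attacked by (1,2)→{2,4}; (2,5)→{4,5}; (4,1)→{1,2}. Safe: 3. Place at column 3.
Row 5: attacked by (1,2)→{2}; (2,5)→{2,5}; (3,3)→{1,3,5}; (4,1)→{1,2}. Safe: 4. Place at column 4.
Columns [2, 5, 3, 1, 4], r−c [-1, -3, 0, 3, 1], r+c [3, 7, 6, 5, 9] are all distinct, so no two queens attack.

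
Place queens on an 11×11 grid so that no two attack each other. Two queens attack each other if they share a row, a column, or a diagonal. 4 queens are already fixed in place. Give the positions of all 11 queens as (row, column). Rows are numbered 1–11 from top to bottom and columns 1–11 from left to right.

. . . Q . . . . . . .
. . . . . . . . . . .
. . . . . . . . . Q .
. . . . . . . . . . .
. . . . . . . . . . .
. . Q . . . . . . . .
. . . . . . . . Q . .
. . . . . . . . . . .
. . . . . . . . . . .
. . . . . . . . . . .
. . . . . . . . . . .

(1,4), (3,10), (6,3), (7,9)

Row 2: attacked by (1,4)→{3,4,5}; (3,10)→{9,10,11}; (6,3)→{3,7}; (7,9)→{4,9}. Safe: 1, 2, 6, 8. Place at column 1.
Row 4: attacked by (1,4)→{1,4,7}; (2,1)→{1,3}; (3,10)→{9,10,11}; (6,3)→{1,3,5}; (7,9)→{6,9}. Safe: 2, 8. Place at column 8.
Row 5: attacked by (1,4)→{4,8}; (2,1)→{1,4}; (3,10)→{8,10}; (4,8)→{7,8,9}; (6,3)→{2,3,4}; (7,9)→{7,9,11}. Safe: 5, 6. Place at column 5.
Row 8: attacked by (1,4)→{4,11}; (2,1)→{1,7}; (3,10)→{5,10}; (4,8)→{4,8}; (5,5)→{2,5,8}; (6,3)→{1,3,5}; (7,9)→{8,9,10}. Safe: 6. Place at column 6.
Row 9: attacked by (1,4)→{4}; (2,1)→{1,8}; (3,10)→{4,10}; (4,8)→{3,8}; (5,5)→{1,5,9}; (6,3)→{3,6}; (7,9)→{7,9,11}; (8,6)→{5,6,7}. Safe: 2. Place at column 2.
Row 10: attacked by (1,4)→{4}; (2,1)→{1,9}; (3,10)→{3,10}; (4,8)→{2,8}; (5,5)→{5,10}; (6,3)→{3,7}; (7,9)→{6,9}; (8,6)→{4,6,8}; (9,2)→{1,2,3}. Safe: 11. Place at column 11.
Row 11: attacked by (1,4)→{4}; (2,1)→{1,10}; (3,10)→{2,10}; (4,8)→{1,8}; (5,5)→{5,11}; (6,3)→{3,8}; (7,9)→{5,9}; (8,6)→{3,6,9}; (9,2)→{2,4}; (10,11)→{10,11}. Safe: 7. Place at column 7.
Columns [4, 1, 10, 8, 5, 3, 9, 6, 2, 11, 7], r−c [-3, 1, -7, -4, 0, 3, -2, 2, 7, -1, 4], r+c [5, 3, 13, 12, 10, 9, 16, 14, 11, 21, 18] are all distinct, so no two queens attack.

(1,4) (2,1) (3,10) (4,8) (5,5) (6,3) (7,9) (8,6) (9,2) (10,11) (11,7)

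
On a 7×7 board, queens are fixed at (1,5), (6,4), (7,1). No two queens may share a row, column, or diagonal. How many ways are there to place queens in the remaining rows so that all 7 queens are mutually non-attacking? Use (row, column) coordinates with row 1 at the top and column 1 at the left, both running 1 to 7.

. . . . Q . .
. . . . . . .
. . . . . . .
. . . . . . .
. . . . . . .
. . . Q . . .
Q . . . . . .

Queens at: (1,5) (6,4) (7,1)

Branch on row 2: col 2 → 1; col 3 → 0; col 7 → 0.
Sum: 1 + 0 + 0 = 1.

1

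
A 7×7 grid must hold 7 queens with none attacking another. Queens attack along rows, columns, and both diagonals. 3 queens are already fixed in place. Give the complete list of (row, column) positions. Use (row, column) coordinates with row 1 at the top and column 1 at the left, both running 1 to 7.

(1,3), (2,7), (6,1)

(1,3) (2,7) (3,2) (4,4) (5,6) (6,1) (7,5)

Row 3: attacked by (1,3)→{1,3,5}; (2,7)→{6,7}; (6,1)→{1,4}. Safe: 2. Place at column 2.
Row 4: attacked by (1,3)→{3,6}; (2,7)→{5,7}; (3,2)→{1,2,3}; (6,1)→{1,3}. Safe: 4. Place at column 4.
Row 5: attacked by (1,3)→{3,7}; (2,7)→{4,7}; (3,2)→{2,4}; (4,4)→{3,4,5}; (6,1)→{1,2}. Safe: 6. Place at column 6.
Row 7: attacked by (1,3)→{3}; (2,7)→{2,7}; (3,2)→{2,6}; (4,4)→{1,4,7}; (5,6)→{4,6}; (6,1)→{1,2}. Safe: 5. Place at column 5.
Columns [3, 7, 2, 4, 6, 1, 5], r−c [-2, -5, 1, 0, -1, 5, 2], r+c [4, 9, 5, 8, 11, 7, 12] are all distinct, so no two queens attack.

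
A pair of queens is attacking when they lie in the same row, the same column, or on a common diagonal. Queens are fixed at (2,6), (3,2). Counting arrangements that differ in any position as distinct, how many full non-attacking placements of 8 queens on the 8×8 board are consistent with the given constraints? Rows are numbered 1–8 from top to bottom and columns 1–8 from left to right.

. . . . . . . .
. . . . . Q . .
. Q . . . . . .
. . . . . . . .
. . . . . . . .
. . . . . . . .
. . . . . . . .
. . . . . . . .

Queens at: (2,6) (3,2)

3

Branch on row 1: col 1 → 0; col 3 → 3; col 8 → 0.
Sum: 0 + 3 + 0 = 3.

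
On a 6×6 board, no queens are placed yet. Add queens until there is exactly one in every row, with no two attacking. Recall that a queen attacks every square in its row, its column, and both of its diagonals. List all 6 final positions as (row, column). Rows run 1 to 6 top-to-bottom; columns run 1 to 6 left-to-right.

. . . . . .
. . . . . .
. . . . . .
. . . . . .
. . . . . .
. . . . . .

Row 1: Safe: 1, 2, 3, 4, 5, 6. Place at column 2.
Row 2: attacked by (1,2)→{1,2,3}. Safe: 4, 5, 6. Place at column 4.
Row 3: attacked by (1,2)→{2,4}; (2,4)→{3,4,5}. Safe: 1, 6. Place at column 6.
Row 4: attacked by (1,2)→{2,5}; (2,4)→{2,4,6}; (3,6)→{5,6}. Safe: 1, 3. Place at column 1.
Row 5: attacked by (1,2)→{2,6}; (2,4)→{1,4}; (3,6)→{4,6}; (4,1)→{1,2}. Safe: 3, 5. Place at column 3.
Row 6: attacked by (1,2)→{2}; (2,4)→{4}; (3,6)→{3,6}; (4,1)→{1,3}; (5,3)→{2,3,4}. Safe: 5. Place at column 5.
Columns [2, 4, 6, 1, 3, 5], r−c [-1, -2, -3, 3, 2, 1], r+c [3, 6, 9, 5, 8, 11] are all distinct, so no two queens attack.

(1,2) (2,4) (3,6) (4,1) (5,3) (6,5)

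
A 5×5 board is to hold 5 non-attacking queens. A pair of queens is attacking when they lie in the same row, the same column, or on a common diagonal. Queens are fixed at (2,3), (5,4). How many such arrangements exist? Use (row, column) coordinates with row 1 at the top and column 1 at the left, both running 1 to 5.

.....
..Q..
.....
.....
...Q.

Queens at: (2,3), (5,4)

Branch on row 1: col 1 → 1; col 5 → 0.
Sum: 1 + 0 = 1.

1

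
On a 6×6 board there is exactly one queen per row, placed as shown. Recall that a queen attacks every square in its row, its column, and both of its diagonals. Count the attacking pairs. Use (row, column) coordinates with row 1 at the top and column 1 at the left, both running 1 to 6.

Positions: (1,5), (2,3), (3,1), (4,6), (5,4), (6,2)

All columns are distinct and no two queens satisfy |Δrow| = |Δcol|, so no pair attacks.

0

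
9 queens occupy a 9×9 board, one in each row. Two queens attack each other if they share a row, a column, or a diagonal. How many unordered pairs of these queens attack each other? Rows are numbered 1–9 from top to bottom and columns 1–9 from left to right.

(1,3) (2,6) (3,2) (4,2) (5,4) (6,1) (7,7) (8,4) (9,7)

Same column: (3,2)–(4,2) (column 2); (5,4)–(8,4) (column 4); (7,7)–(9,7) (column 7).
Same diagonal: (3,2)–(5,4) (|3−5| = |2−4| = 2); (4,2)–(9,7) (|4−9| = |2−7| = 5).
Total attacking pairs: 5.

5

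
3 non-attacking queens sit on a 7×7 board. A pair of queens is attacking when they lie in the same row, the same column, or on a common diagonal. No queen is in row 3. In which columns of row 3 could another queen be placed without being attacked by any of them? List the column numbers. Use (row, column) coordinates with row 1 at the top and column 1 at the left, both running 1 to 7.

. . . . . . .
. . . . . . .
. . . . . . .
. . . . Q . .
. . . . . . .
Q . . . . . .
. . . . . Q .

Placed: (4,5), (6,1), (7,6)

columns 3, 7

(4,5) attacks row 3 at column 5 and diagonals 4, 6.
(6,1) attacks row 3 at column 1 and diagonals 4.
(7,6) attacks row 3 at column 6 and diagonals 2.
Attacked columns: {1, 2, 4, 5, 6}. Safe: {3, 7}.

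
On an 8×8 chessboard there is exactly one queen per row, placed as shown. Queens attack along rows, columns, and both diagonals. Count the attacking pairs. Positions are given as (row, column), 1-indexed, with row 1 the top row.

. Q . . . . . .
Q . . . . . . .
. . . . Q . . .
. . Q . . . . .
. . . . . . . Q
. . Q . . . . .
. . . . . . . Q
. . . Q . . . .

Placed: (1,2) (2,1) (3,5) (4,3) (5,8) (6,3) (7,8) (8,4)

5

Same column: (4,3)–(6,3) (column 3); (5,8)–(7,8) (column 8).
Same diagonal: (1,2)–(2,1) (|1−2| = |2−1| = 1); (1,2)–(7,8) (|1−7| = |2−8| = 6); (2,1)–(4,3) (|2−4| = |1−3| = 2).
Total attacking pairs: 5.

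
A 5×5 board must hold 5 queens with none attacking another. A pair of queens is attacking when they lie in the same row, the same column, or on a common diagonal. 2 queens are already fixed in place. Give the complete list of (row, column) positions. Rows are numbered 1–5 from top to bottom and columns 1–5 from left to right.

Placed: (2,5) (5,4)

(1,2) (2,5) (3,3) (4,1) (5,4)

Row 1: attacked by (2,5)→{4,5}; (5,4)→{4}. Safe: 1, 2, 3. Place at column 2.
Row 3: attacked by (1,2)→{2,4}; (2,5)→{4,5}; (5,4)→{2,4}. Safe: 1, 3. Place at column 3.
Row 4: attacked by (1,2)→{2,5}; (2,5)→{3,5}; (3,3)→{2,3,4}; (5,4)→{3,4,5}. Safe: 1. Place at column 1.
Columns [2, 5, 3, 1, 4], r−c [-1, -3, 0, 3, 1], r+c [3, 7, 6, 5, 9] are all distinct, so no two queens attack.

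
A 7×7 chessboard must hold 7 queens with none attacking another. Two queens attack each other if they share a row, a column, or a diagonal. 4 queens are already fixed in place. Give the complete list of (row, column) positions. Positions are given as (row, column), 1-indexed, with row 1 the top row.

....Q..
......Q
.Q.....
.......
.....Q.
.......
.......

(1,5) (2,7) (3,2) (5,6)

(1,5) (2,7) (3,2) (4,4) (5,6) (6,1) (7,3)

Row 4: attacked by (1,5)→{2,5}; (2,7)→{5,7}; (3,2)→{1,2,3}; (5,6)→{5,6,7}. Safe: 4. Place at column 4.
Row 6: attacked by (1,5)→{5}; (2,7)→{3,7}; (3,2)→{2,5}; (4,4)→{2,4,6}; (5,6)→{5,6,7}. Safe: 1. Place at column 1.
Row 7: attacked by (1,5)→{5}; (2,7)→{2,7}; (3,2)→{2,6}; (4,4)→{1,4,7}; (5,6)→{4,6}; (6,1)→{1,2}. Safe: 3. Place at column 3.
Columns [5, 7, 2, 4, 6, 1, 3], r−c [-4, -5, 1, 0, -1, 5, 4], r+c [6, 9, 5, 8, 11, 7, 10] are all distinct, so no two queens attack.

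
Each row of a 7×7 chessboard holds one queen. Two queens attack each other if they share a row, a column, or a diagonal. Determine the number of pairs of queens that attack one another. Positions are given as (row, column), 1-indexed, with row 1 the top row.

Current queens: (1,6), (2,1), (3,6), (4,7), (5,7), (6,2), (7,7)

5

Same column: (1,6)–(3,6) (column 6); (4,7)–(5,7) (column 7); (4,7)–(7,7) (column 7); (5,7)–(7,7) (column 7).
Same diagonal: (3,6)–(4,7) (|3−4| = |6−7| = 1).
Total attacking pairs: 5.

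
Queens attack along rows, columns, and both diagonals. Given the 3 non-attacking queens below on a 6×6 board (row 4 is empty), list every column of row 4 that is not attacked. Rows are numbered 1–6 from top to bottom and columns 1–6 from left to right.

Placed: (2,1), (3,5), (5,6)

columns 2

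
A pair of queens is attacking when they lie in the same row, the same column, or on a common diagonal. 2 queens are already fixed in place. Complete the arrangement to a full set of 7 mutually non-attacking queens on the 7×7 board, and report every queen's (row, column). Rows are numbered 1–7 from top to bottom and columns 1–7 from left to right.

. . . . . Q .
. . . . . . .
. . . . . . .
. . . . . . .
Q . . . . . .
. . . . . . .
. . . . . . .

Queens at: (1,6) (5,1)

Row 2: attacked by (1,6)→{5,6,7}; (5,1)→{1,4}. Safe: 2, 3. Place at column 3.
Row 3: attacked by (1,6)→{4,6}; (2,3)→{2,3,4}; (5,1)→{1,3}. Safe: 5, 7. Place at column 5.
Row 4: attacked by (1,6)→{3,6}; (2,3)→{1,3,5}; (3,5)→{4,5,6}; (5,1)→{1,2}. Safe: 7. Place at column 7.
Row 6: attacked by (1,6)→{1,6}; (2,3)→{3,7}; (3,5)→{2,5}; (4,7)→{5,7}; (5,1)→{1,2}. Safe: 4. Place at column 4.
Row 7: attacked by (1,6)→{6}; (2,3)→{3}; (3,5)→{1,5}; (4,7)→{4,7}; (5,1)→{1,3}; (6,4)→{3,4,5}. Safe: 2. Place at column 2.
Columns [6, 3, 5, 7, 1, 4, 2], r−c [-5, -1, -2, -3, 4, 2, 5], r+c [7, 5, 8, 11, 6, 10, 9] are all distinct, so no two queens attack.

(1,6) (2,3) (3,5) (4,7) (5,1) (6,4) (7,2)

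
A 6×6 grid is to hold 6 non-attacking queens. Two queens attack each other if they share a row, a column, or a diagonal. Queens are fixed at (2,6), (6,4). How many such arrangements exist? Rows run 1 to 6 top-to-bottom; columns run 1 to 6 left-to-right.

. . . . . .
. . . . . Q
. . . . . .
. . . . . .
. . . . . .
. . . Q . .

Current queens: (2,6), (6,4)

Branch on row 1: col 1 → 0; col 2 → 0; col 3 → 1.
Sum: 0 + 0 + 1 = 1.

1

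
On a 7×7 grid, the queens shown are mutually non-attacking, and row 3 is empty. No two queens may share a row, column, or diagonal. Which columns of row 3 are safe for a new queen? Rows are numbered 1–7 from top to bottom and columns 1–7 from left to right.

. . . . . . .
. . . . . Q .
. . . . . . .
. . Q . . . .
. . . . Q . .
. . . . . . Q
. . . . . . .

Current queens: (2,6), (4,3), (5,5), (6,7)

columns 1

(2,6) attacks row 3 at column 6 and diagonals 5, 7.
(4,3) attacks row 3 at column 3 and diagonals 2, 4.
(5,5) attacks row 3 at column 5 and diagonals 3, 7.
(6,7) attacks row 3 at column 7 and diagonals 4.
Attacked columns: {2, 3, 4, 5, 6, 7}. Safe: {1}.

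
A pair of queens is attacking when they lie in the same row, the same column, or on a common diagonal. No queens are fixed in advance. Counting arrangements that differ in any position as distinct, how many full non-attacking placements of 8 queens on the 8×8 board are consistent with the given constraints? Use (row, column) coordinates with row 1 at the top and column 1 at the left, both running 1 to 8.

Branch on row 1: col 1 → 4; col 2 → 8; col 3 → 16; col 4 → 18; col 5 → 18; col 6 → 16; col 7 → 8; col 8 → 4.
Sum: 4 + 8 + 16 + 18 + 18 + 16 + 8 + 4 = 92.
(This is the classic 8-queens count.)

92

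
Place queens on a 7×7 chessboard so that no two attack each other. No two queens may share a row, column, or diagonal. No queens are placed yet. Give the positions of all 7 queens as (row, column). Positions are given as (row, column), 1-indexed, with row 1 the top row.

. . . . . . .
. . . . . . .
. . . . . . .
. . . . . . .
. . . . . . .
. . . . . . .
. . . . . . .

(1,6) (2,2) (3,5) (4,1) (5,4) (6,7) (7,3)

Row 1: Safe: 1, 2, 3, 4, 5, 6, 7. Place at column 6.
Row 2: attacked by (1,6)→{5,6,7}. Safe: 1, 2, 3, 4. Place at column 2.
Row 3: attacked by (1,6)→{4,6}; (2,2)→{1,2,3}. Safe: 5, 7. Place at column 5.
Row 4: attacked by (1,6)→{3,6}; (2,2)→{2,4}; (3,5)→{4,5,6}. Safe: 1, 7. Place at column 1.
Row 5: attacked by (1,6)→{2,6}; (2,2)→{2,5}; (3,5)→{3,5,7}; (4,1)→{1,2}. Safe: 4. Place at column 4.
Row 6: attacked by (1,6)→{1,6}; (2,2)→{2,6}; (3,5)→{2,5}; (4,1)→{1,3}; (5,4)→{3,4,5}. Safe: 7. Place at column 7.
Row 7: attacked by (1,6)→{6}; (2,2)→{2,7}; (3,5)→{1,5}; (4,1)→{1,4}; (5,4)→{2,4,6}; (6,7)→{6,7}. Safe: 3. Place at column 3.
Columns [6, 2, 5, 1, 4, 7, 3], r−c [-5, 0, -2, 3, 1, -1, 4], r+c [7, 4, 8, 5, 9, 13, 10] are all distinct, so no two queens attack.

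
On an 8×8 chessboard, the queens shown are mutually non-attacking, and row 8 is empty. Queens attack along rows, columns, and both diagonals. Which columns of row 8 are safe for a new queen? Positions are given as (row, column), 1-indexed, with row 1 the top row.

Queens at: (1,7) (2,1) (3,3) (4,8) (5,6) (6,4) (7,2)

(1,7) attacks row 8 at column 7.
(2,1) attacks row 8 at column 1 and diagonals 7.
(3,3) attacks row 8 at column 3 and diagonals 8.
(4,8) attacks row 8 at column 8 and diagonals 4.
(5,6) attacks row 8 at column 6 and diagonals 3.
(6,4) attacks row 8 at column 4 and diagonals 2, 6.
(7,2) attacks row 8 at column 2 and diagonals 1, 3.
Attacked columns: {1, 2, 3, 4, 6, 7, 8}. Safe: {5}.

columns 5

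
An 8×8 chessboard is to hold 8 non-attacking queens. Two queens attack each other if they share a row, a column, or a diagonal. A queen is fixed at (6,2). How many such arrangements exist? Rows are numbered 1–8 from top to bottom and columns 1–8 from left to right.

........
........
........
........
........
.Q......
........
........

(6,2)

Branch on row 1: col 1 → 1; col 3 → 2; col 4 → 3; col 5 → 3; col 6 → 4; col 8 → 1.
Sum: 1 + 2 + 3 + 3 + 4 + 1 = 14.

14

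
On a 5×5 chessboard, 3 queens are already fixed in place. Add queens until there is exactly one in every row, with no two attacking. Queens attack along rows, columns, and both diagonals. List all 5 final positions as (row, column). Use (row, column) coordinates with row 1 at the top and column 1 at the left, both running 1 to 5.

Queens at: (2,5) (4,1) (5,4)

(1,2) (2,5) (3,3) (4,1) (5,4)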